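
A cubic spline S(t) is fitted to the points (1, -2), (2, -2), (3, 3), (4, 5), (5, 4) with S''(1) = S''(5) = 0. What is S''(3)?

Write m_i for S''(x_i). With h_i = 1, 1, 1, 1 and divided differences Δ_i = 0, 5, 2, -1, the continuity of S' gives the tridiagonal system
  1·m_0 + 4·m_1 + 1·m_2 = 6(Δ_1 - Δ_0) = 30
  1·m_1 + 4·m_2 + 1·m_3 = 6(Δ_2 - Δ_1) = -18
  1·m_2 + 4·m_3 + 1·m_4 = 6(Δ_3 - Δ_2) = -18
Natural end conditions: m_0 = m_4 = 0.
Solving the tridiagonal system: m_0 = 0, m_1 = 9, m_2 = -6, m_3 = -3, m_4 = 0.

-6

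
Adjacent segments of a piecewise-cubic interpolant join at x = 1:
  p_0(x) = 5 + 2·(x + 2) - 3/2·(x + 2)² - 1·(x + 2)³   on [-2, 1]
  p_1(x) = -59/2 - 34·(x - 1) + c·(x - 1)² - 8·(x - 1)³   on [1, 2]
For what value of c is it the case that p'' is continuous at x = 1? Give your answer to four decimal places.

p_0''(x) = -3 - 6·(x + 2), so p_0''(1) = -21. On the right, p_1''(1) = 2c, so c = -21/2.

-10.5000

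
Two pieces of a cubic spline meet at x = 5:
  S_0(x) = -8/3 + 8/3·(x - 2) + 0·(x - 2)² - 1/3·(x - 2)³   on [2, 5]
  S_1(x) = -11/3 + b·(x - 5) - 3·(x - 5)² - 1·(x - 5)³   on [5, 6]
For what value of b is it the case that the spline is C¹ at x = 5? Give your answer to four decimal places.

-6.3333

S_0'(x) = 8/3 + 0·(x - 2) - 1·(x - 2)², so S_0'(5) = -19/3. On the right, S_1'(5) = b, so b = -19/3.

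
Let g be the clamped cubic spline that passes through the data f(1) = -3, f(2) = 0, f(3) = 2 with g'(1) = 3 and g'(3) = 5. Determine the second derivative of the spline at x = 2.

Let M_i = g''(x_i). Step sizes h_i = 1, 1; slopes of the chords Δ_i = (y_(i+1) - y_i)/h_i = 3, 2.
  1·M_0 + 4·M_1 + 1·M_2 = 6(Δ_1 - Δ_0) = -6
Clamped end conditions give two more equations: 2h_0·M_0 + h_0·M_1 = 6(Δ_0 - g'(1)) = 0 and h_1·M_1 + 2h_1·M_2 = 6(g'(3) - Δ_1) = 18.
Hence M_0 = 5/2, M_1 = -5, M_2 = 23/2.

-5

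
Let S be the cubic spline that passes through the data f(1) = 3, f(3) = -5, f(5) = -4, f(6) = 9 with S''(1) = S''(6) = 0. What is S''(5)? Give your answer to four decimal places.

Write m_i for S''(x_i). With h_i = 2, 2, 1 and divided differences Δ_i = -4, 1/2, 13, the continuity of S' gives the tridiagonal system
  2·m_0 + 8·m_1 + 2·m_2 = 6(Δ_1 - Δ_0) = 27
  2·m_1 + 6·m_2 + 1·m_3 = 6(Δ_2 - Δ_1) = 75
Natural end conditions: m_0 = m_3 = 0.
Solving: m_0 = 0, m_1 = 3/11, m_2 = 273/22, m_3 = 0.

12.4091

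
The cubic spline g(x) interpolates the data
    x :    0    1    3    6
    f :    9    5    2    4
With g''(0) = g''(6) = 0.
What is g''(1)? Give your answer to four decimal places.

Let M_i = g''(x_i). Step sizes h_i = 1, 2, 3; slopes of the chords Δ_i = (y_(i+1) - y_i)/h_i = -4, -3/2, 2/3.
  1·M_0 + 6·M_1 + 2·M_2 = 6(Δ_1 - Δ_0) = 15
  2·M_1 + 10·M_2 + 3·M_3 = 6(Δ_2 - Δ_1) = 13
Natural end conditions: M_0 = M_3 = 0.
Solving: M_0 = 0, M_1 = 31/14, M_2 = 6/7, M_3 = 0.

2.2143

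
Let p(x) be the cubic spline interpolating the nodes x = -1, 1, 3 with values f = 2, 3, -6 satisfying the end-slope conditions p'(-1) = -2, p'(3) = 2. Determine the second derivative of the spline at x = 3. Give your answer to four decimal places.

Put M_i = p'' at the i-th knot. Here h = (2, 2) and Δ = (1/2, -9/2), so the interior equations h_(i-1)·M_(i-1) + 2(h_(i-1)+h_i)·M_i + h_i·M_(i+1) = 6(Δ_i − Δ_(i-1)) read
  2·M_0 + 8·M_1 + 2·M_2 = 6(Δ_1 - Δ_0) = -30
Clamped end conditions give two more equations: 2h_0·M_0 + h_0·M_1 = 6(Δ_0 - p'(-1)) = 15 and h_1·M_1 + 2h_1·M_2 = 6(p'(3) - Δ_1) = 39.
Solving the tridiagonal system: M_0 = 17/2, M_1 = -19/2, M_2 = 29/2.

14.5000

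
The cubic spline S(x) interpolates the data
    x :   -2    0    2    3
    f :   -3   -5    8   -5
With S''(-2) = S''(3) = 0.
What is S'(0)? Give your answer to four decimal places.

Write σ_i for S''(x_i). With h_i = 2, 2, 1 and divided differences Δ_i = -1, 13/2, -13, the continuity of S' gives the tridiagonal system
  2·σ_0 + 8·σ_1 + 2·σ_2 = 6(Δ_1 - Δ_0) = 45
  2·σ_1 + 6·σ_2 + 1·σ_3 = 6(Δ_2 - Δ_1) = -117
Natural end conditions: σ_0 = σ_3 = 0.
Solving: σ_0 = 0, σ_1 = 126/11, σ_2 = -513/22, σ_3 = 0.
On [0, 2], S'(x) = b_1 + 2c_1·x + 3d_1·x² with b_1 = Δ_1 - h_1(2σ_1 + σ_2)/6 = 73/11, c_1 = σ_1/2 = 63/11, d_1 = (σ_2 - σ_1)/(6h_1) = -255/88. So S'(0) = 73/11.

6.6364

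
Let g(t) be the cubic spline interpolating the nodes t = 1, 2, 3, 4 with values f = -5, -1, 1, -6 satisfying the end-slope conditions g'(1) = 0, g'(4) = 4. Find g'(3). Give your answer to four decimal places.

Let m_i = g''(x_i). Step sizes h_i = 1, 1, 1; slopes of the chords Δ_i = (y_(i+1) - y_i)/h_i = 4, 2, -7.
  1·m_0 + 4·m_1 + 1·m_2 = 6(Δ_1 - Δ_0) = -12
  1·m_1 + 4·m_2 + 1·m_3 = 6(Δ_2 - Δ_1) = -54
Clamped end conditions give two more equations: 2h_0·m_0 + h_0·m_1 = 6(Δ_0 - g'(1)) = 24 and h_2·m_2 + 2h_2·m_3 = 6(g'(4) - Δ_2) = 66.
Solving: m_0 = 178/15, m_1 = 4/15, m_2 = -374/15, m_3 = 682/15.
On [3, 4], g'(t) = b_2 + 2c_2·(t - 3) + 3d_2·(t - 3)² with b_2 = Δ_2 - h_2(2m_2 + m_3)/6 = -94/15, c_2 = m_2/2 = -187/15, d_2 = (m_3 - m_2)/(6h_2) = 176/15. So g'(3) = -94/15.

-6.2667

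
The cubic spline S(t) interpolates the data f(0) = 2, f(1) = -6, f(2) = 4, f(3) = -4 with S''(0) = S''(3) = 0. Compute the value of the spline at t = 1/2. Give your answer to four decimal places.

-4.2500

Let M_i = S''(x_i). Step sizes h_i = 1, 1, 1; slopes of the chords Δ_i = (y_(i+1) - y_i)/h_i = -8, 10, -8.
  1·M_0 + 4·M_1 + 1·M_2 = 6(Δ_1 - Δ_0) = 108
  1·M_1 + 4·M_2 + 1·M_3 = 6(Δ_2 - Δ_1) = -108
Natural end conditions: M_0 = M_3 = 0.
Solving: M_0 = 0, M_1 = 36, M_2 = -36, M_3 = 0.
On [0, 1], S(t) = 2 - 14·t + 0·t² + 6·t³.
With t = 1/2: S(1/2) = -17/4.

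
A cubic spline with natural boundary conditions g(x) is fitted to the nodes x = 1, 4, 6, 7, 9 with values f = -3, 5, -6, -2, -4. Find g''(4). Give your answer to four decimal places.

With M_i denoting the second derivative at x_i, h_i = 3, 2, 1, 2, and Δ_i = (y_(i+1) − y_i)/h_i = 8/3, -11/2, 4, -1:
  3·M_0 + 10·M_1 + 2·M_2 = 6(Δ_1 - Δ_0) = -49
  2·M_1 + 6·M_2 + 1·M_3 = 6(Δ_2 - Δ_1) = 57
  1·M_2 + 6·M_3 + 2·M_4 = 6(Δ_3 - Δ_2) = -30
Natural end conditions: M_0 = M_4 = 0.
Forward elimination and back-substitution give M_0 = 0, M_1 = -2459/326, M_2 = 2154/163, M_3 = -1174/163, M_4 = 0.

-7.5429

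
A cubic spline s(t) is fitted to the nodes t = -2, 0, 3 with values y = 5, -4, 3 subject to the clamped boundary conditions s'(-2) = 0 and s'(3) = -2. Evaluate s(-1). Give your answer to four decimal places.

Put M_i = s'' at the i-th knot. Here h = (2, 3) and Δ = (-9/2, 7/3), so the interior equations h_(i-1)·M_(i-1) + 2(h_(i-1)+h_i)·M_i + h_i·M_(i+1) = 6(Δ_i − Δ_(i-1)) read
  2·M_0 + 10·M_1 + 3·M_2 = 6(Δ_1 - Δ_0) = 41
Clamped end conditions give two more equations: 2h_0·M_0 + h_0·M_1 = 6(Δ_0 - s'(-2)) = -27 and h_1·M_1 + 2h_1·M_2 = 6(s'(3) - Δ_1) = -26.
Solving the tridiagonal system: M_0 = -45/4, M_1 = 9, M_2 = -53/6.
On [-2, 0], s(t) = 5 + 0·(t + 2) - 45/8·(t + 2)² + 27/16·(t + 2)³.
With (t + 2) = 1: s(-1) = 17/16.

1.0625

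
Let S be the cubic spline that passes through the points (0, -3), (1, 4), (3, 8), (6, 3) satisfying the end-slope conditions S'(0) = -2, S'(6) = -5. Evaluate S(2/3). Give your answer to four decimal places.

0.7323

With σ_i denoting the second derivative at x_i, h_i = 1, 2, 3, and Δ_i = (y_(i+1) − y_i)/h_i = 7, 2, -5/3:
  1·σ_0 + 6·σ_1 + 2·σ_2 = 6(Δ_1 - Δ_0) = -30
  2·σ_1 + 10·σ_2 + 3·σ_3 = 6(Δ_2 - Δ_1) = -22
Clamped end conditions give two more equations: 2h_0·σ_0 + h_0·σ_1 = 6(Δ_0 - S'(0)) = 54 and h_2·σ_2 + 2h_2·σ_3 = 6(S'(6) - Δ_2) = -20.
Solving: σ_0 = 1846/57, σ_1 = -614/57, σ_2 = 64/57, σ_3 = -74/19.
On [0, 1], S(x) = -3 - 2·x + 923/57·x² - 410/57·x³.
With x = 2/3: S(2/3) = 1127/1539.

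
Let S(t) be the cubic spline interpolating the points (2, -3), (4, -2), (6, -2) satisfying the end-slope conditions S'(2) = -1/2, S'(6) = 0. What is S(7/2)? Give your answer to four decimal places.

Put M_i = S'' at the i-th knot. Here h = (2, 2) and Δ = (1/2, 0), so the interior equations h_(i-1)·M_(i-1) + 2(h_(i-1)+h_i)·M_i + h_i·M_(i+1) = 6(Δ_i − Δ_(i-1)) read
  2·M_0 + 8·M_1 + 2·M_2 = 6(Δ_1 - Δ_0) = -3
Clamped end conditions give two more equations: 2h_0·M_0 + h_0·M_1 = 6(Δ_0 - S'(2)) = 6 and h_1·M_1 + 2h_1·M_2 = 6(S'(6) - Δ_1) = 0.
Hence M_0 = 2, M_1 = -1, M_2 = 1/2.
On [2, 4], S(t) = -3 - 1/2·(t - 2) + 1·(t - 2)² - 1/4·(t - 2)³.
With (t - 2) = 3/2: S(7/2) = -75/32.

-2.3438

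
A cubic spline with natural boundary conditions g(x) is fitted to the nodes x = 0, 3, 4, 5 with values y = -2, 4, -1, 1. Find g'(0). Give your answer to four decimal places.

5.3871

Write m_i for g''(x_i). With h_i = 3, 1, 1 and divided differences Δ_i = 2, -5, 2, the continuity of g' gives the tridiagonal system
  3·m_0 + 8·m_1 + 1·m_2 = 6(Δ_1 - Δ_0) = -42
  1·m_1 + 4·m_2 + 1·m_3 = 6(Δ_2 - Δ_1) = 42
Natural end conditions: m_0 = m_3 = 0.
Hence m_0 = 0, m_1 = -210/31, m_2 = 378/31, m_3 = 0.
On [0, 3], g'(x) = b_0 + 2c_0·x + 3d_0·x² with b_0 = Δ_0 - h_0(2m_0 + m_1)/6 = 167/31, c_0 = m_0/2 = 0, d_0 = (m_1 - m_0)/(6h_0) = -35/93. So g'(0) = 167/31.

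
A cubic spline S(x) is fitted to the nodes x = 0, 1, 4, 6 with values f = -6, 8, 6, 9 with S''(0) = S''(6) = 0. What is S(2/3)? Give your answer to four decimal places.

Put M_i = S'' at the i-th knot. Here h = (1, 3, 2) and Δ = (14, -2/3, 3/2), so the interior equations h_(i-1)·M_(i-1) + 2(h_(i-1)+h_i)·M_i + h_i·M_(i+1) = 6(Δ_i − Δ_(i-1)) read
  1·M_0 + 8·M_1 + 3·M_2 = 6(Δ_1 - Δ_0) = -88
  3·M_1 + 10·M_2 + 2·M_3 = 6(Δ_2 - Δ_1) = 13
Natural end conditions: M_0 = M_3 = 0.
Solving: M_0 = 0, M_1 = -919/71, M_2 = 368/71, M_3 = 0.
On [0, 1], S(x) = -6 + 6883/426·x + 0·x² - 919/426·x³.
With x = 2/3: S(2/3) = 23765/5751.

4.1323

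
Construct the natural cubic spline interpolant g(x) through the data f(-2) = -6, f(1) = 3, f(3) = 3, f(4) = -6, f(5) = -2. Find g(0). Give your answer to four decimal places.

With M_i denoting the second derivative at x_i, h_i = 3, 2, 1, 1, and Δ_i = (y_(i+1) − y_i)/h_i = 3, 0, -9, 4:
  3·M_0 + 10·M_1 + 2·M_2 = 6(Δ_1 - Δ_0) = -18
  2·M_1 + 6·M_2 + 1·M_3 = 6(Δ_2 - Δ_1) = -54
  1·M_2 + 4·M_3 + 1·M_4 = 6(Δ_3 - Δ_2) = 78
Natural end conditions: M_0 = M_4 = 0.
Hence M_0 = 0, M_1 = 87/107, M_2 = -1398/107, M_3 = 2436/107, M_4 = 0.
On [-2, 1], g(x) = -6 + 555/214·(x + 2) + 0·(x + 2)² + 29/642·(x + 2)³.
With (x + 2) = 2: g(0) = -145/321.

-0.4517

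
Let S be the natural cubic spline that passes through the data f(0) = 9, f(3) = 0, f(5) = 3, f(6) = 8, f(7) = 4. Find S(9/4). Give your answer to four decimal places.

With m_i denoting the second derivative at x_i, h_i = 3, 2, 1, 1, and Δ_i = (y_(i+1) − y_i)/h_i = -3, 3/2, 5, -4:
  3·m_0 + 10·m_1 + 2·m_2 = 6(Δ_1 - Δ_0) = 27
  2·m_1 + 6·m_2 + 1·m_3 = 6(Δ_2 - Δ_1) = 21
  1·m_2 + 4·m_3 + 1·m_4 = 6(Δ_3 - Δ_2) = -54
Natural end conditions: m_0 = m_4 = 0.
Solving: m_0 = 0, m_1 = 345/214, m_2 = 582/107, m_3 = -1590/107, m_4 = 0.
On [0, 3], S(x) = 9 - 1629/428·x + 0·x² + 115/1284·x³.
With x = 9/4: S(9/4) = 39897/27392.

1.4565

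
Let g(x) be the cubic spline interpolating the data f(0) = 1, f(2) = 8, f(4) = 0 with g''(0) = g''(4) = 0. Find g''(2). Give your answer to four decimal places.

-5.6250

Let M_i = g''(x_i). Step sizes h_i = 2, 2; slopes of the chords Δ_i = (y_(i+1) - y_i)/h_i = 7/2, -4.
  2·M_0 + 8·M_1 + 2·M_2 = 6(Δ_1 - Δ_0) = -45
Natural end conditions: M_0 = M_2 = 0.
Forward elimination and back-substitution give M_0 = 0, M_1 = -45/8, M_2 = 0.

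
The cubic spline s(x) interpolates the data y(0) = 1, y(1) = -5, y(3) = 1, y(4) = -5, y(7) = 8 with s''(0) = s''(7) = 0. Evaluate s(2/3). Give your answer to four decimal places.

-3.8706

With M_i denoting the second derivative at x_i, h_i = 1, 2, 1, 3, and Δ_i = (y_(i+1) − y_i)/h_i = -6, 3, -6, 13/3:
  1·M_0 + 6·M_1 + 2·M_2 = 6(Δ_1 - Δ_0) = 54
  2·M_1 + 6·M_2 + 1·M_3 = 6(Δ_2 - Δ_1) = -54
  1·M_2 + 8·M_3 + 3·M_4 = 6(Δ_3 - Δ_2) = 62
Natural end conditions: M_0 = M_4 = 0.
Solving the tridiagonal system: M_0 = 0, M_1 = 1763/125, M_2 = -1914/125, M_3 = 1208/125, M_4 = 0.
On [0, 1], s(x) = 1 - 6263/750·x + 0·x² + 1763/750·x³.
With x = 2/3: s(2/3) = -7838/2025.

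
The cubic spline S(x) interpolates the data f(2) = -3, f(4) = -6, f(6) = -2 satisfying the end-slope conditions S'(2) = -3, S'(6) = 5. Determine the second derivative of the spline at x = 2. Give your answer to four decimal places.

1.6250

Write σ_i for S''(x_i). With h_i = 2, 2 and divided differences Δ_i = -3/2, 2, the continuity of S' gives the tridiagonal system
  2·σ_0 + 8·σ_1 + 2·σ_2 = 6(Δ_1 - Δ_0) = 21
Clamped end conditions give two more equations: 2h_0·σ_0 + h_0·σ_1 = 6(Δ_0 - S'(2)) = 9 and h_1·σ_1 + 2h_1·σ_2 = 6(S'(6) - Δ_1) = 18.
Solving the tridiagonal system: σ_0 = 13/8, σ_1 = 5/4, σ_2 = 31/8.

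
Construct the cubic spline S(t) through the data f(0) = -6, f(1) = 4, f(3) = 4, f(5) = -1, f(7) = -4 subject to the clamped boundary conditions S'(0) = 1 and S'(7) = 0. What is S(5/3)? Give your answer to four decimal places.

Let M_i = S''(x_i). Step sizes h_i = 1, 2, 2, 2; slopes of the chords Δ_i = (y_(i+1) - y_i)/h_i = 10, 0, -5/2, -3/2.
  1·M_0 + 6·M_1 + 2·M_2 = 6(Δ_1 - Δ_0) = -60
  2·M_1 + 8·M_2 + 2·M_3 = 6(Δ_2 - Δ_1) = -15
  2·M_2 + 8·M_3 + 2·M_4 = 6(Δ_3 - Δ_2) = 6
Clamped end conditions give two more equations: 2h_0·M_0 + h_0·M_1 = 6(Δ_0 - S'(0)) = 54 and h_3·M_3 + 2h_3·M_4 = 6(S'(7) - Δ_3) = 9.
Hence M_0 = 1520/43, M_1 = -718/43, M_2 = 104/43, M_3 = -41/86, M_4 = 107/43.
On [1, 3], S(t) = 4 + 444/43·(t - 1) - 359/43·(t - 1)² + 137/86·(t - 1)³.
With (t - 1) = 2/3: S(5/3) = 8876/1161.

7.6451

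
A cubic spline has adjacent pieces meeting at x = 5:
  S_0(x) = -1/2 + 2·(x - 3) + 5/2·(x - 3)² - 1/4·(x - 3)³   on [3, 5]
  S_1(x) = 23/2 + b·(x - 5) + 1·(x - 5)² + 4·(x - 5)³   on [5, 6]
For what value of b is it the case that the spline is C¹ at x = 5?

S_0'(x) = 2 + 5·(x - 3) - 3/4·(x - 3)², so S_0'(5) = 9. On the right, S_1'(5) = b, so b = 9.

9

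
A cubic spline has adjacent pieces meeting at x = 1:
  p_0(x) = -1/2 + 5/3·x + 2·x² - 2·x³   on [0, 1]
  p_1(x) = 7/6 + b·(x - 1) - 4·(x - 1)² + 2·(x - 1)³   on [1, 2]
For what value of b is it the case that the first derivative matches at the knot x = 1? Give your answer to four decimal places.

-0.3333

p_0'(x) = 5/3 + 4·x - 6·x², so p_0'(1) = -1/3. On the right, p_1'(1) = b, so b = -1/3.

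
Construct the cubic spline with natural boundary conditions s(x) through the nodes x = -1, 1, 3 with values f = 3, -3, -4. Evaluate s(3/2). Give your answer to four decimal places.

With M_i denoting the second derivative at x_i, h_i = 2, 2, and Δ_i = (y_(i+1) − y_i)/h_i = -3, -1/2:
  2·M_0 + 8·M_1 + 2·M_2 = 6(Δ_1 - Δ_0) = 15
Natural end conditions: M_0 = M_2 = 0.
Solving the tridiagonal system: M_0 = 0, M_1 = 15/8, M_2 = 0.
On [1, 3], s(x) = -3 - 7/4·(x - 1) + 15/16·(x - 1)² - 5/32·(x - 1)³.
With (x - 1) = 1/2: s(3/2) = -937/256.

-3.6602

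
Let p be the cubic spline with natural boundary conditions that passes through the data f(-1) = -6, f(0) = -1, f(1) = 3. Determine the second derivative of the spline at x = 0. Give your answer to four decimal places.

Put M_i = p'' at the i-th knot. Here h = (1, 1) and Δ = (5, 4), so the interior equations h_(i-1)·M_(i-1) + 2(h_(i-1)+h_i)·M_i + h_i·M_(i+1) = 6(Δ_i − Δ_(i-1)) read
  1·M_0 + 4·M_1 + 1·M_2 = 6(Δ_1 - Δ_0) = -6
Natural end conditions: M_0 = M_2 = 0.
Solving: M_0 = 0, M_1 = -3/2, M_2 = 0.

-1.5000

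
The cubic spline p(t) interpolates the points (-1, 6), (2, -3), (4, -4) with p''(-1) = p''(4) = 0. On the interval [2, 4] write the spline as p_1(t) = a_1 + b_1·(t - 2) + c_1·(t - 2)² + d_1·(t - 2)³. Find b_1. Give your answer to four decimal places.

Let σ_i = p''(x_i). Step sizes h_i = 3, 2; slopes of the chords Δ_i = (y_(i+1) - y_i)/h_i = -3, -1/2.
  3·σ_0 + 10·σ_1 + 2·σ_2 = 6(Δ_1 - Δ_0) = 15
Natural end conditions: σ_0 = σ_2 = 0.
Solving: σ_0 = 0, σ_1 = 3/2, σ_2 = 0.
On [2, 4], with p_1(t) = a_1 + b_1·(t - 2) + c_1·(t - 2)² + d_1·(t - 2)³: c_1 = σ_1/2 = 3/4, d_1 = (σ_2 - σ_1)/(6h_1) = -1/8, b_1 = Δ_1 - h_1(2σ_1 + σ_2)/6 = -3/2.

-1.5000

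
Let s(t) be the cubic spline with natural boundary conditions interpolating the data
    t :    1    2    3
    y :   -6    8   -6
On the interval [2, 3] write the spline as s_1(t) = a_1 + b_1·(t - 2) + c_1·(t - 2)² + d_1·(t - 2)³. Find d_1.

7

Let M_i = s''(x_i). Step sizes h_i = 1, 1; slopes of the chords Δ_i = (y_(i+1) - y_i)/h_i = 14, -14.
  1·M_0 + 4·M_1 + 1·M_2 = 6(Δ_1 - Δ_0) = -168
Natural end conditions: M_0 = M_2 = 0.
Solving the tridiagonal system: M_0 = 0, M_1 = -42, M_2 = 0.
On [2, 3], with s_1(t) = a_1 + b_1·(t - 2) + c_1·(t - 2)² + d_1·(t - 2)³: c_1 = M_1/2 = -21, d_1 = (M_2 - M_1)/(6h_1) = 7, b_1 = Δ_1 - h_1(2M_1 + M_2)/6 = 0.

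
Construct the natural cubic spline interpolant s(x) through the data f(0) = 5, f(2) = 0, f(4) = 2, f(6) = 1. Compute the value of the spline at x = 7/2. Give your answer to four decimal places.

1.4313

With m_i denoting the second derivative at x_i, h_i = 2, 2, 2, and Δ_i = (y_(i+1) − y_i)/h_i = -5/2, 1, -1/2:
  2·m_0 + 8·m_1 + 2·m_2 = 6(Δ_1 - Δ_0) = 21
  2·m_1 + 8·m_2 + 2·m_3 = 6(Δ_2 - Δ_1) = -9
Natural end conditions: m_0 = m_3 = 0.
Solving: m_0 = 0, m_1 = 31/10, m_2 = -19/10, m_3 = 0.
On [2, 4], s(x) = 0 - 13/30·(x - 2) + 31/20·(x - 2)² - 5/12·(x - 2)³.
With (x - 2) = 3/2: s(7/2) = 229/160.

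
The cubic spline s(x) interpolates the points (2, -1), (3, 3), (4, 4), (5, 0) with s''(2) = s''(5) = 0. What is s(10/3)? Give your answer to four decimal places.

3.8420

Let σ_i = s''(x_i). Step sizes h_i = 1, 1, 1; slopes of the chords Δ_i = (y_(i+1) - y_i)/h_i = 4, 1, -4.
  1·σ_0 + 4·σ_1 + 1·σ_2 = 6(Δ_1 - Δ_0) = -18
  1·σ_1 + 4·σ_2 + 1·σ_3 = 6(Δ_2 - Δ_1) = -30
Natural end conditions: σ_0 = σ_3 = 0.
Forward elimination and back-substitution give σ_0 = 0, σ_1 = -14/5, σ_2 = -34/5, σ_3 = 0.
On [3, 4], s(x) = 3 + 46/15·(x - 3) - 7/5·(x - 3)² - 2/3·(x - 3)³.
With (x - 3) = 1/3: s(10/3) = 1556/405.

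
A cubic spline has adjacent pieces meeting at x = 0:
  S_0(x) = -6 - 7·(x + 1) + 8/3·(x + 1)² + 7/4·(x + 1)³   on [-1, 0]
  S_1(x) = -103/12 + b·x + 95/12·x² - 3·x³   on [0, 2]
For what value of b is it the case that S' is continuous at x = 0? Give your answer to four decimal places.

S_0'(x) = -7 + 16/3·(x + 1) + 21/4·(x + 1)², so S_0'(0) = 43/12. On the right, S_1'(0) = b, so b = 43/12.

3.5833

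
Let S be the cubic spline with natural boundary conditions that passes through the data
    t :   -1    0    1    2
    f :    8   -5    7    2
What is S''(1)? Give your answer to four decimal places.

-37.2000

Let σ_i = S''(x_i). Step sizes h_i = 1, 1, 1; slopes of the chords Δ_i = (y_(i+1) - y_i)/h_i = -13, 12, -5.
  1·σ_0 + 4·σ_1 + 1·σ_2 = 6(Δ_1 - Δ_0) = 150
  1·σ_1 + 4·σ_2 + 1·σ_3 = 6(Δ_2 - Δ_1) = -102
Natural end conditions: σ_0 = σ_3 = 0.
Forward elimination and back-substitution give σ_0 = 0, σ_1 = 234/5, σ_2 = -186/5, σ_3 = 0.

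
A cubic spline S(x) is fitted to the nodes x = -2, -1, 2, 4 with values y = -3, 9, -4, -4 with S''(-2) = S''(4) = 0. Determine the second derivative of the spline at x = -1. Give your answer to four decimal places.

Put M_i = S'' at the i-th knot. Here h = (1, 3, 2) and Δ = (12, -13/3, 0), so the interior equations h_(i-1)·M_(i-1) + 2(h_(i-1)+h_i)·M_i + h_i·M_(i+1) = 6(Δ_i − Δ_(i-1)) read
  1·M_0 + 8·M_1 + 3·M_2 = 6(Δ_1 - Δ_0) = -98
  3·M_1 + 10·M_2 + 2·M_3 = 6(Δ_2 - Δ_1) = 26
Natural end conditions: M_0 = M_3 = 0.
Solving the tridiagonal system: M_0 = 0, M_1 = -1058/71, M_2 = 502/71, M_3 = 0.

-14.9014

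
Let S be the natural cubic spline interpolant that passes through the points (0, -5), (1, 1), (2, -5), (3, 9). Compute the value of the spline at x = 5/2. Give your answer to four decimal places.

Put M_i = S'' at the i-th knot. Here h = (1, 1, 1) and Δ = (6, -6, 14), so the interior equations h_(i-1)·M_(i-1) + 2(h_(i-1)+h_i)·M_i + h_i·M_(i+1) = 6(Δ_i − Δ_(i-1)) read
  1·M_0 + 4·M_1 + 1·M_2 = 6(Δ_1 - Δ_0) = -72
  1·M_1 + 4·M_2 + 1·M_3 = 6(Δ_2 - Δ_1) = 120
Natural end conditions: M_0 = M_3 = 0.
Hence M_0 = 0, M_1 = -136/5, M_2 = 184/5, M_3 = 0.
On [2, 3], S(x) = -5 + 26/15·(x - 2) + 92/5·(x - 2)² - 92/15·(x - 2)³.
With (x - 2) = 1/2: S(5/2) = -3/10.

-0.3000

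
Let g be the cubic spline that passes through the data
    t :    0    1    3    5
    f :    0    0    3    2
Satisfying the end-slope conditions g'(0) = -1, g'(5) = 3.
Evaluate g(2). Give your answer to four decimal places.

1.8533

Put M_i = g'' at the i-th knot. Here h = (1, 2, 2) and Δ = (0, 3/2, -1/2), so the interior equations h_(i-1)·M_(i-1) + 2(h_(i-1)+h_i)·M_i + h_i·M_(i+1) = 6(Δ_i − Δ_(i-1)) read
  1·M_0 + 6·M_1 + 2·M_2 = 6(Δ_1 - Δ_0) = 9
  2·M_1 + 8·M_2 + 2·M_3 = 6(Δ_2 - Δ_1) = -12
Clamped end conditions give two more equations: 2h_0·M_0 + h_0·M_1 = 6(Δ_0 - g'(0)) = 6 and h_2·M_2 + 2h_2·M_3 = 6(g'(5) - Δ_2) = 21.
Solving: M_0 = 40/23, M_1 = 58/23, M_2 = -181/46, M_3 = 166/23.
On [1, 3], g(t) = 0 + 26/23·(t - 1) + 29/23·(t - 1)² - 99/184·(t - 1)³.
With (t - 1) = 1: g(2) = 341/184.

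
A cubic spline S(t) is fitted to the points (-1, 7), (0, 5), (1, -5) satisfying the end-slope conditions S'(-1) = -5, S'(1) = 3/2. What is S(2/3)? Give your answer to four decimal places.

Write M_i for S''(x_i). With h_i = 1, 1 and divided differences Δ_i = -2, -10, the continuity of S' gives the tridiagonal system
  1·M_0 + 4·M_1 + 1·M_2 = 6(Δ_1 - Δ_0) = -48
Clamped end conditions give two more equations: 2h_0·M_0 + h_0·M_1 = 6(Δ_0 - S'(-1)) = 18 and h_1·M_1 + 2h_1·M_2 = 6(S'(1) - Δ_1) = 69.
Hence M_0 = 97/4, M_1 = -61/2, M_2 = 199/4.
On [0, 1], S(t) = 5 - 65/8·t - 61/4·t² + 107/8·t³.
With t = 2/3: S(2/3) = -349/108.

-3.2315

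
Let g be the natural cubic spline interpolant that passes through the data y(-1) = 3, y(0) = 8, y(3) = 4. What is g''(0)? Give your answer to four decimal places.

-4.7500

Put M_i = g'' at the i-th knot. Here h = (1, 3) and Δ = (5, -4/3), so the interior equations h_(i-1)·M_(i-1) + 2(h_(i-1)+h_i)·M_i + h_i·M_(i+1) = 6(Δ_i − Δ_(i-1)) read
  1·M_0 + 8·M_1 + 3·M_2 = 6(Δ_1 - Δ_0) = -38
Natural end conditions: M_0 = M_2 = 0.
Solving the tridiagonal system: M_0 = 0, M_1 = -19/4, M_2 = 0.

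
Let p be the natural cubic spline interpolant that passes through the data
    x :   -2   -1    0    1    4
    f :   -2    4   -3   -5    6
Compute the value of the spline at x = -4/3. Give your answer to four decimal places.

Write m_i for p''(x_i). With h_i = 1, 1, 1, 3 and divided differences Δ_i = 6, -7, -2, 11/3, the continuity of p' gives the tridiagonal system
  1·m_0 + 4·m_1 + 1·m_2 = 6(Δ_1 - Δ_0) = -78
  1·m_1 + 4·m_2 + 1·m_3 = 6(Δ_2 - Δ_1) = 30
  1·m_2 + 8·m_3 + 3·m_4 = 6(Δ_3 - Δ_2) = 34
Natural end conditions: m_0 = m_4 = 0.
Forward elimination and back-substitution give m_0 = 0, m_1 = -656/29, m_2 = 362/29, m_3 = 78/29, m_4 = 0.
On [-2, -1], p(x) = -2 + 850/87·(x + 2) + 0·(x + 2)² - 328/87·(x + 2)³.
With (x + 2) = 2/3: p(-4/3) = 7978/2349.

3.3963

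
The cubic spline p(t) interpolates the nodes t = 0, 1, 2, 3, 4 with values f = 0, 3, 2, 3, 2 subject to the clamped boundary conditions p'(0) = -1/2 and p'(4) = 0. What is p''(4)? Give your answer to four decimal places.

With M_i denoting the second derivative at x_i, h_i = 1, 1, 1, 1, and Δ_i = (y_(i+1) − y_i)/h_i = 3, -1, 1, -1:
  1·M_0 + 4·M_1 + 1·M_2 = 6(Δ_1 - Δ_0) = -24
  1·M_1 + 4·M_2 + 1·M_3 = 6(Δ_2 - Δ_1) = 12
  1·M_2 + 4·M_3 + 1·M_4 = 6(Δ_3 - Δ_2) = -12
Clamped end conditions give two more equations: 2h_0·M_0 + h_0·M_1 = 6(Δ_0 - p'(0)) = 21 and h_3·M_3 + 2h_3·M_4 = 6(p'(4) - Δ_3) = 6.
Forward elimination and back-substitution give M_0 = 925/56, M_1 = -337/28, M_2 = 61/8, M_3 = -181/28, M_4 = 349/56.

6.2321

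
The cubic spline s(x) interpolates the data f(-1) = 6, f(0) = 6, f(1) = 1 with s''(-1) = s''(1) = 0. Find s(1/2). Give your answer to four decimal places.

3.9688

Let σ_i = s''(x_i). Step sizes h_i = 1, 1; slopes of the chords Δ_i = (y_(i+1) - y_i)/h_i = 0, -5.
  1·σ_0 + 4·σ_1 + 1·σ_2 = 6(Δ_1 - Δ_0) = -30
Natural end conditions: σ_0 = σ_2 = 0.
Forward elimination and back-substitution give σ_0 = 0, σ_1 = -15/2, σ_2 = 0.
On [0, 1], s(x) = 6 - 5/2·x - 15/4·x² + 5/4·x³.
With x = 1/2: s(1/2) = 127/32.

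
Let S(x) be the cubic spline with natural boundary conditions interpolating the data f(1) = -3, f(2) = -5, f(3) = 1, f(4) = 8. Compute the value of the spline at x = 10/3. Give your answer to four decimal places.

Let M_i = S''(x_i). Step sizes h_i = 1, 1, 1; slopes of the chords Δ_i = (y_(i+1) - y_i)/h_i = -2, 6, 7.
  1·M_0 + 4·M_1 + 1·M_2 = 6(Δ_1 - Δ_0) = 48
  1·M_1 + 4·M_2 + 1·M_3 = 6(Δ_2 - Δ_1) = 6
Natural end conditions: M_0 = M_3 = 0.
Solving the tridiagonal system: M_0 = 0, M_1 = 62/5, M_2 = -8/5, M_3 = 0.
On [3, 4], S(x) = 1 + 113/15·(x - 3) - 4/5·(x - 3)² + 4/15·(x - 3)³.
With (x - 3) = 1/3: S(10/3) = 278/81.

3.4321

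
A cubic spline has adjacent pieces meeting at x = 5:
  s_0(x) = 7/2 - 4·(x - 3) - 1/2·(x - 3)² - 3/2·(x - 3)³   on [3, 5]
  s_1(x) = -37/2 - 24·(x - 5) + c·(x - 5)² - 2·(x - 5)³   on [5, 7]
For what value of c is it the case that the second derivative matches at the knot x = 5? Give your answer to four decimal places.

-9.5000

s_0''(x) = -1 - 9·(x - 3), so s_0''(5) = -19. On the right, s_1''(5) = 2c, so c = -19/2.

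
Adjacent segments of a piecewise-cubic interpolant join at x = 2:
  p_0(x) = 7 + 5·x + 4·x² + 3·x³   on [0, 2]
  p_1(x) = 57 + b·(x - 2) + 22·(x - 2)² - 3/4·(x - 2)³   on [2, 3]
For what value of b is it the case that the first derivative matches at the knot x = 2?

p_0'(x) = 5 + 8·x + 9·x², so p_0'(2) = 57. On the right, p_1'(2) = b, so b = 57.

57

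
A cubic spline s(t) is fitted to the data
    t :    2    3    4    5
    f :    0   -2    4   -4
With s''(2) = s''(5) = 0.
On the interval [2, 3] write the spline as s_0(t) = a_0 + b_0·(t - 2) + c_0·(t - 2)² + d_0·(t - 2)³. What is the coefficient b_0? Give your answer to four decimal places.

Put σ_i = s'' at the i-th knot. Here h = (1, 1, 1) and Δ = (-2, 6, -8), so the interior equations h_(i-1)·σ_(i-1) + 2(h_(i-1)+h_i)·σ_i + h_i·σ_(i+1) = 6(Δ_i − Δ_(i-1)) read
  1·σ_0 + 4·σ_1 + 1·σ_2 = 6(Δ_1 - Δ_0) = 48
  1·σ_1 + 4·σ_2 + 1·σ_3 = 6(Δ_2 - Δ_1) = -84
Natural end conditions: σ_0 = σ_3 = 0.
Solving: σ_0 = 0, σ_1 = 92/5, σ_2 = -128/5, σ_3 = 0.
On [2, 3], with s_0(t) = a_0 + b_0·(t - 2) + c_0·(t - 2)² + d_0·(t - 2)³: c_0 = σ_0/2 = 0, d_0 = (σ_1 - σ_0)/(6h_0) = 46/15, b_0 = Δ_0 - h_0(2σ_0 + σ_1)/6 = -76/15.

-5.0667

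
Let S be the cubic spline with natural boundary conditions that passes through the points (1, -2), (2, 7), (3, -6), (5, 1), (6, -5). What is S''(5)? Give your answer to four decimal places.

-19.4016

With m_i denoting the second derivative at x_i, h_i = 1, 1, 2, 1, and Δ_i = (y_(i+1) − y_i)/h_i = 9, -13, 7/2, -6:
  1·m_0 + 4·m_1 + 1·m_2 = 6(Δ_1 - Δ_0) = -132
  1·m_1 + 6·m_2 + 2·m_3 = 6(Δ_2 - Δ_1) = 99
  2·m_2 + 6·m_3 + 1·m_4 = 6(Δ_3 - Δ_2) = -57
Natural end conditions: m_0 = m_4 = 0.
Solving the tridiagonal system: m_0 = 0, m_1 = -2466/61, m_2 = 1812/61, m_3 = -2367/122, m_4 = 0.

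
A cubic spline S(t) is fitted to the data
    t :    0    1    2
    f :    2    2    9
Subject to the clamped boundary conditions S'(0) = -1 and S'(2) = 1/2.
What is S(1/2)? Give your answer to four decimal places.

With M_i denoting the second derivative at x_i, h_i = 1, 1, and Δ_i = (y_(i+1) − y_i)/h_i = 0, 7:
  1·M_0 + 4·M_1 + 1·M_2 = 6(Δ_1 - Δ_0) = 42
Clamped end conditions give two more equations: 2h_0·M_0 + h_0·M_1 = 6(Δ_0 - S'(0)) = 6 and h_1·M_1 + 2h_1·M_2 = 6(S'(2) - Δ_1) = -39.
Forward elimination and back-substitution give M_0 = -27/4, M_1 = 39/2, M_2 = -117/4.
On [0, 1], S(t) = 2 - 1·t - 27/8·t² + 35/8·t³.
With t = 1/2: S(1/2) = 77/64.

1.2031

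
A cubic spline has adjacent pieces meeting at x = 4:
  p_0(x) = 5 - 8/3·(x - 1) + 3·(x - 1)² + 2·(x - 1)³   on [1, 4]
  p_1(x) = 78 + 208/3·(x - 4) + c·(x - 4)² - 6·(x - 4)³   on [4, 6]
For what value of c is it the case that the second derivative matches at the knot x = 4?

21

p_0''(x) = 6 + 12·(x - 1), so p_0''(4) = 42. On the right, p_1''(4) = 2c, so c = 21.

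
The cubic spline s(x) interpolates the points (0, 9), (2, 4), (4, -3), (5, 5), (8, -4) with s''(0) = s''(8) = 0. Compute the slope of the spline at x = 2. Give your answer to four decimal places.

Write M_i for s''(x_i). With h_i = 2, 2, 1, 3 and divided differences Δ_i = -5/2, -7/2, 8, -3, the continuity of s' gives the tridiagonal system
  2·M_0 + 8·M_1 + 2·M_2 = 6(Δ_1 - Δ_0) = -6
  2·M_1 + 6·M_2 + 1·M_3 = 6(Δ_2 - Δ_1) = 69
  1·M_2 + 8·M_3 + 3·M_4 = 6(Δ_3 - Δ_2) = -66
Natural end conditions: M_0 = M_4 = 0.
Solving: M_0 = 0, M_1 = -759/172, M_2 = 630/43, M_3 = -867/86, M_4 = 0.
On [2, 4], s'(x) = b_1 + 2c_1·(x - 2) + 3d_1·(x - 2)² with b_1 = Δ_1 - h_1(2M_1 + M_2)/6 = -234/43, c_1 = M_1/2 = -759/344, d_1 = (M_2 - M_1)/(6h_1) = 1093/688. So s'(2) = -234/43.

-5.4419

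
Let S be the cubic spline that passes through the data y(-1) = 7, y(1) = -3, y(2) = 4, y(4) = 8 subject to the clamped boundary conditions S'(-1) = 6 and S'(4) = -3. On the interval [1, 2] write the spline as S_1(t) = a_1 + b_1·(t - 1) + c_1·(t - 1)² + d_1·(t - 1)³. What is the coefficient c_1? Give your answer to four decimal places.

11.2500

Put m_i = S'' at the i-th knot. Here h = (2, 1, 2) and Δ = (-5, 7, 2), so the interior equations h_(i-1)·m_(i-1) + 2(h_(i-1)+h_i)·m_i + h_i·m_(i+1) = 6(Δ_i − Δ_(i-1)) read
  2·m_0 + 6·m_1 + 1·m_2 = 6(Δ_1 - Δ_0) = 72
  1·m_1 + 6·m_2 + 2·m_3 = 6(Δ_2 - Δ_1) = -30
Clamped end conditions give two more equations: 2h_0·m_0 + h_0·m_1 = 6(Δ_0 - S'(-1)) = -66 and h_2·m_2 + 2h_2·m_3 = 6(S'(4) - Δ_2) = -30.
Solving the tridiagonal system: m_0 = -111/4, m_1 = 45/2, m_2 = -15/2, m_3 = -15/4.
On [1, 2], with S_1(t) = a_1 + b_1·(t - 1) + c_1·(t - 1)² + d_1·(t - 1)³: c_1 = m_1/2 = 45/4, d_1 = (m_2 - m_1)/(6h_1) = -5, b_1 = Δ_1 - h_1(2m_1 + m_2)/6 = 3/4.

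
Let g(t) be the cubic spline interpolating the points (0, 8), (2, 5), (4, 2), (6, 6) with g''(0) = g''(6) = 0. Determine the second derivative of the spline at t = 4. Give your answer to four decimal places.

Let σ_i = g''(x_i). Step sizes h_i = 2, 2, 2; slopes of the chords Δ_i = (y_(i+1) - y_i)/h_i = -3/2, -3/2, 2.
  2·σ_0 + 8·σ_1 + 2·σ_2 = 6(Δ_1 - Δ_0) = 0
  2·σ_1 + 8·σ_2 + 2·σ_3 = 6(Δ_2 - Δ_1) = 21
Natural end conditions: σ_0 = σ_3 = 0.
Forward elimination and back-substitution give σ_0 = 0, σ_1 = -7/10, σ_2 = 14/5, σ_3 = 0.

2.8000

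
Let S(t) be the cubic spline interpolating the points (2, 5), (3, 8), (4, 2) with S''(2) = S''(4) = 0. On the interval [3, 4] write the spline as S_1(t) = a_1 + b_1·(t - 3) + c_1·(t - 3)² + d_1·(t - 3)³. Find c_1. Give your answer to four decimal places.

-6.7500

Put σ_i = S'' at the i-th knot. Here h = (1, 1) and Δ = (3, -6), so the interior equations h_(i-1)·σ_(i-1) + 2(h_(i-1)+h_i)·σ_i + h_i·σ_(i+1) = 6(Δ_i − Δ_(i-1)) read
  1·σ_0 + 4·σ_1 + 1·σ_2 = 6(Δ_1 - Δ_0) = -54
Natural end conditions: σ_0 = σ_2 = 0.
Solving the tridiagonal system: σ_0 = 0, σ_1 = -27/2, σ_2 = 0.
On [3, 4], with S_1(t) = a_1 + b_1·(t - 3) + c_1·(t - 3)² + d_1·(t - 3)³: c_1 = σ_1/2 = -27/4, d_1 = (σ_2 - σ_1)/(6h_1) = 9/4, b_1 = Δ_1 - h_1(2σ_1 + σ_2)/6 = -3/2.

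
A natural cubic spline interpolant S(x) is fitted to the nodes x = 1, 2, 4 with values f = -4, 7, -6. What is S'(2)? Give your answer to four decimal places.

Put M_i = S'' at the i-th knot. Here h = (1, 2) and Δ = (11, -13/2), so the interior equations h_(i-1)·M_(i-1) + 2(h_(i-1)+h_i)·M_i + h_i·M_(i+1) = 6(Δ_i − Δ_(i-1)) read
  1·M_0 + 6·M_1 + 2·M_2 = 6(Δ_1 - Δ_0) = -105
Natural end conditions: M_0 = M_2 = 0.
Solving: M_0 = 0, M_1 = -35/2, M_2 = 0.
On [2, 4], S'(x) = b_1 + 2c_1·(x - 2) + 3d_1·(x - 2)² with b_1 = Δ_1 - h_1(2M_1 + M_2)/6 = 31/6, c_1 = M_1/2 = -35/4, d_1 = (M_2 - M_1)/(6h_1) = 35/24. So S'(2) = 31/6.

5.1667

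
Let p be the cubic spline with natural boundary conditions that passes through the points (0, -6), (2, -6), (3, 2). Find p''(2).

Let M_i = p''(x_i). Step sizes h_i = 2, 1; slopes of the chords Δ_i = (y_(i+1) - y_i)/h_i = 0, 8.
  2·M_0 + 6·M_1 + 1·M_2 = 6(Δ_1 - Δ_0) = 48
Natural end conditions: M_0 = M_2 = 0.
Solving the tridiagonal system: M_0 = 0, M_1 = 8, M_2 = 0.

8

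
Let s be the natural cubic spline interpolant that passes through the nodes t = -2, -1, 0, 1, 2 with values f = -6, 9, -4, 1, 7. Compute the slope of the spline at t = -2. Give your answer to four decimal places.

23.7679

Let σ_i = s''(x_i). Step sizes h_i = 1, 1, 1, 1; slopes of the chords Δ_i = (y_(i+1) - y_i)/h_i = 15, -13, 5, 6.
  1·σ_0 + 4·σ_1 + 1·σ_2 = 6(Δ_1 - Δ_0) = -168
  1·σ_1 + 4·σ_2 + 1·σ_3 = 6(Δ_2 - Δ_1) = 108
  1·σ_2 + 4·σ_3 + 1·σ_4 = 6(Δ_3 - Δ_2) = 6
Natural end conditions: σ_0 = σ_4 = 0.
Hence σ_0 = 0, σ_1 = -1473/28, σ_2 = 297/7, σ_3 = -255/28, σ_4 = 0.
On [-2, -1], s'(t) = b_0 + 2c_0·(t + 2) + 3d_0·(t + 2)² with b_0 = Δ_0 - h_0(2σ_0 + σ_1)/6 = 1331/56, c_0 = σ_0/2 = 0, d_0 = (σ_1 - σ_0)/(6h_0) = -491/56. So s'(-2) = 1331/56.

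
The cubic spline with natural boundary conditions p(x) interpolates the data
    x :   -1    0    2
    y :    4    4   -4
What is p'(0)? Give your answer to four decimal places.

With σ_i denoting the second derivative at x_i, h_i = 1, 2, and Δ_i = (y_(i+1) − y_i)/h_i = 0, -4:
  1·σ_0 + 6·σ_1 + 2·σ_2 = 6(Δ_1 - Δ_0) = -24
Natural end conditions: σ_0 = σ_2 = 0.
Hence σ_0 = 0, σ_1 = -4, σ_2 = 0.
On [0, 2], p'(x) = b_1 + 2c_1·x + 3d_1·x² with b_1 = Δ_1 - h_1(2σ_1 + σ_2)/6 = -4/3, c_1 = σ_1/2 = -2, d_1 = (σ_2 - σ_1)/(6h_1) = 1/3. So p'(0) = -4/3.

-1.3333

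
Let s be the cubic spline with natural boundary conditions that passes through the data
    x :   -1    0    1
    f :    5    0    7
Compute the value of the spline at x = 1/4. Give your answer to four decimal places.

0.7656

Let M_i = s''(x_i). Step sizes h_i = 1, 1; slopes of the chords Δ_i = (y_(i+1) - y_i)/h_i = -5, 7.
  1·M_0 + 4·M_1 + 1·M_2 = 6(Δ_1 - Δ_0) = 72
Natural end conditions: M_0 = M_2 = 0.
Solving the tridiagonal system: M_0 = 0, M_1 = 18, M_2 = 0.
On [0, 1], s(x) = 0 + 1·x + 9·x² - 3·x³.
With x = 1/4: s(1/4) = 49/64.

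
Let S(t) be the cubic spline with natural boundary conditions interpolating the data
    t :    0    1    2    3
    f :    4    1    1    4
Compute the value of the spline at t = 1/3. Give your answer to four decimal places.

2.8222

Let M_i = S''(x_i). Step sizes h_i = 1, 1, 1; slopes of the chords Δ_i = (y_(i+1) - y_i)/h_i = -3, 0, 3.
  1·M_0 + 4·M_1 + 1·M_2 = 6(Δ_1 - Δ_0) = 18
  1·M_1 + 4·M_2 + 1·M_3 = 6(Δ_2 - Δ_1) = 18
Natural end conditions: M_0 = M_3 = 0.
Hence M_0 = 0, M_1 = 18/5, M_2 = 18/5, M_3 = 0.
On [0, 1], S(t) = 4 - 18/5·t + 0·t² + 3/5·t³.
With t = 1/3: S(1/3) = 127/45.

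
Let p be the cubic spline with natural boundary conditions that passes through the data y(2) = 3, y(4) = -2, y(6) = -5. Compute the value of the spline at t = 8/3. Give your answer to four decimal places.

1.1852

Put σ_i = p'' at the i-th knot. Here h = (2, 2) and Δ = (-5/2, -3/2), so the interior equations h_(i-1)·σ_(i-1) + 2(h_(i-1)+h_i)·σ_i + h_i·σ_(i+1) = 6(Δ_i − Δ_(i-1)) read
  2·σ_0 + 8·σ_1 + 2·σ_2 = 6(Δ_1 - Δ_0) = 6
Natural end conditions: σ_0 = σ_2 = 0.
Forward elimination and back-substitution give σ_0 = 0, σ_1 = 3/4, σ_2 = 0.
On [2, 4], p(t) = 3 - 11/4·(t - 2) + 0·(t - 2)² + 1/16·(t - 2)³.
With (t - 2) = 2/3: p(8/3) = 32/27.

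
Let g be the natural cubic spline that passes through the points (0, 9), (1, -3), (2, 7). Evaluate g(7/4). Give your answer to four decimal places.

3.2109

Let M_i = g''(x_i). Step sizes h_i = 1, 1; slopes of the chords Δ_i = (y_(i+1) - y_i)/h_i = -12, 10.
  1·M_0 + 4·M_1 + 1·M_2 = 6(Δ_1 - Δ_0) = 132
Natural end conditions: M_0 = M_2 = 0.
Forward elimination and back-substitution give M_0 = 0, M_1 = 33, M_2 = 0.
On [1, 2], g(x) = -3 - 1·(x - 1) + 33/2·(x - 1)² - 11/2·(x - 1)³.
With (x - 1) = 3/4: g(7/4) = 411/128.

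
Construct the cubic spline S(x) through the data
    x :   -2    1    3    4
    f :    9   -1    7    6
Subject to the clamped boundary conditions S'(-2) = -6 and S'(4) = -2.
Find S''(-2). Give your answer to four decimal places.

Write M_i for S''(x_i). With h_i = 3, 2, 1 and divided differences Δ_i = -10/3, 4, -1, the continuity of S' gives the tridiagonal system
  3·M_0 + 10·M_1 + 2·M_2 = 6(Δ_1 - Δ_0) = 44
  2·M_1 + 6·M_2 + 1·M_3 = 6(Δ_2 - Δ_1) = -30
Clamped end conditions give two more equations: 2h_0·M_0 + h_0·M_1 = 6(Δ_0 - S'(-2)) = 16 and h_2·M_2 + 2h_2·M_3 = 6(S'(4) - Δ_2) = -6.
Solving the tridiagonal system: M_0 = -16/57, M_1 = 112/19, M_2 = -134/19, M_3 = 10/19.

-0.2807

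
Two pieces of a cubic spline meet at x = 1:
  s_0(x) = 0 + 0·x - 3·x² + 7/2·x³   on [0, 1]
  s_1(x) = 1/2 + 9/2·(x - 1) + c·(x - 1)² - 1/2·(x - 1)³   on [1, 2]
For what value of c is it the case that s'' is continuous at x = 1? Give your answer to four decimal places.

s_0''(x) = -6 + 21·x, so s_0''(1) = 15. On the right, s_1''(1) = 2c, so c = 15/2.

7.5000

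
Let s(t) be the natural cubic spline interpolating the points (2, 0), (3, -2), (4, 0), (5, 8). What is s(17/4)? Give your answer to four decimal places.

1.5625

Write M_i for s''(x_i). With h_i = 1, 1, 1 and divided differences Δ_i = -2, 2, 8, the continuity of s' gives the tridiagonal system
  1·M_0 + 4·M_1 + 1·M_2 = 6(Δ_1 - Δ_0) = 24
  1·M_1 + 4·M_2 + 1·M_3 = 6(Δ_2 - Δ_1) = 36
Natural end conditions: M_0 = M_3 = 0.
Solving the tridiagonal system: M_0 = 0, M_1 = 4, M_2 = 8, M_3 = 0.
On [4, 5], s(t) = 0 + 16/3·(t - 4) + 4·(t - 4)² - 4/3·(t - 4)³.
With (t - 4) = 1/4: s(17/4) = 25/16.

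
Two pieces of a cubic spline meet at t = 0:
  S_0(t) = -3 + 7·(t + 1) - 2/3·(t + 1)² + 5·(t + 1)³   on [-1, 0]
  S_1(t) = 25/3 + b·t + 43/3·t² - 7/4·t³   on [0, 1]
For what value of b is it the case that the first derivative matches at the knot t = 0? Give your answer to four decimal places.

20.6667

S_0'(t) = 7 - 4/3·(t + 1) + 15·(t + 1)², so S_0'(0) = 62/3. On the right, S_1'(0) = b, so b = 62/3.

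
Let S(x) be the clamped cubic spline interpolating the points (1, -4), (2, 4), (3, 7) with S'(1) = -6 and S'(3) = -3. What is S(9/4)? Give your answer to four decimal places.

6.0859

Let M_i = S''(x_i). Step sizes h_i = 1, 1; slopes of the chords Δ_i = (y_(i+1) - y_i)/h_i = 8, 3.
  1·M_0 + 4·M_1 + 1·M_2 = 6(Δ_1 - Δ_0) = -30
Clamped end conditions give two more equations: 2h_0·M_0 + h_0·M_1 = 6(Δ_0 - S'(1)) = 84 and h_1·M_1 + 2h_1·M_2 = 6(S'(3) - Δ_1) = -36.
Solving the tridiagonal system: M_0 = 51, M_1 = -18, M_2 = -9.
On [2, 3], S(x) = 4 + 21/2·(x - 2) - 9·(x - 2)² + 3/2·(x - 2)³.
With (x - 2) = 1/4: S(9/4) = 779/128.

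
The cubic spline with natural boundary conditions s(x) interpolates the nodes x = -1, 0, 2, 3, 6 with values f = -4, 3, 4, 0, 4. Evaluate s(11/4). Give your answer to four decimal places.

Let M_i = s''(x_i). Step sizes h_i = 1, 2, 1, 3; slopes of the chords Δ_i = (y_(i+1) - y_i)/h_i = 7, 1/2, -4, 4/3.
  1·M_0 + 6·M_1 + 2·M_2 = 6(Δ_1 - Δ_0) = -39
  2·M_1 + 6·M_2 + 1·M_3 = 6(Δ_2 - Δ_1) = -27
  1·M_2 + 8·M_3 + 3·M_4 = 6(Δ_3 - Δ_2) = 32
Natural end conditions: M_0 = M_4 = 0.
Solving the tridiagonal system: M_0 = 0, M_1 = -1337/250, M_2 = -432/125, M_3 = 554/125, M_4 = 0.
On [2, 3], s(x) = 4 - 269/75·(x - 2) - 216/125·(x - 2)² + 493/375·(x - 2)³.
With (x - 2) = 3/4: s(11/4) = 7141/8000.

0.8926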